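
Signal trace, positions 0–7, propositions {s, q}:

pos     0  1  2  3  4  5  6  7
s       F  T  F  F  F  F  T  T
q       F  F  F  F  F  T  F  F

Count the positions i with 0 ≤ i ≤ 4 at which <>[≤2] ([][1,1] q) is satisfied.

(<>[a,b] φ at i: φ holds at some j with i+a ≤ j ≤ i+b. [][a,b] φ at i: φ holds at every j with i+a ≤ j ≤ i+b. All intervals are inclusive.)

Evaluate at each i in [0,4]:
  i=0: ✗ (none in [0,2])
  i=1: ✗ (none in [1,3])
  i=2: ✓ (witness j=4)
  i=3: ✓ (witness j=4)
  i=4: ✓ (witness j=4)
Positions where it holds: {2, 3, 4} → 3.

3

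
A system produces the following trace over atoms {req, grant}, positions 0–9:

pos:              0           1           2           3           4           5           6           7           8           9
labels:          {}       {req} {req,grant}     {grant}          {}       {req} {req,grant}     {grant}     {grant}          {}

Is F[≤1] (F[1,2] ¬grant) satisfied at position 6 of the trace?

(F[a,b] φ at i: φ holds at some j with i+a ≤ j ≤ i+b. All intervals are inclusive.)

Check F[1,2] ¬grant at each j in [6,7]:
  j=6: fails (none in [7,8])
  j=7: holds (witness at 9)
Found at j=7 → formula holds.

Yes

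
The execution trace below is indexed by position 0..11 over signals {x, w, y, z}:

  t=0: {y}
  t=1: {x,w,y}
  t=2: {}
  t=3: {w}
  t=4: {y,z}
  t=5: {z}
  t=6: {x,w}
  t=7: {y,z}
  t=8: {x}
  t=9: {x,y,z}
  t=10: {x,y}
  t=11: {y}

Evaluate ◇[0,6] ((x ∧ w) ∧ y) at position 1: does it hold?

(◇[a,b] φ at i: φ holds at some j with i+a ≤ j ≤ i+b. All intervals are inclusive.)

Check ((x ∧ w) ∧ y) at each j in [1,7]:
  j=1: true
  j=2: false
  j=3: false
  j=4: false
  j=5: false
  j=6: false
  j=7: false
Found at j=1 → formula holds.

True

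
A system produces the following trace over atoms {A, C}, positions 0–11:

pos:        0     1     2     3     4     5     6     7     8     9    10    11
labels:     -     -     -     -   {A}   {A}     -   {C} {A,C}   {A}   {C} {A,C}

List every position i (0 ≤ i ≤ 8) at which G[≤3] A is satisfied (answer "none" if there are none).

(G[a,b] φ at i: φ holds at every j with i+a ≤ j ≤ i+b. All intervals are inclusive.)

Evaluate at each i in [0,8]:
  i=0: ✗ (fails at j=0)
  i=1: ✗ (fails at j=1)
  i=2: ✗ (fails at j=2)
  i=3: ✗ (fails at j=3)
  i=4: ✗ (fails at j=6)
  i=5: ✗ (fails at j=6)
  i=6: ✗ (fails at j=6)
  i=7: ✗ (fails at j=7)
  i=8: ✗ (fails at j=10)

none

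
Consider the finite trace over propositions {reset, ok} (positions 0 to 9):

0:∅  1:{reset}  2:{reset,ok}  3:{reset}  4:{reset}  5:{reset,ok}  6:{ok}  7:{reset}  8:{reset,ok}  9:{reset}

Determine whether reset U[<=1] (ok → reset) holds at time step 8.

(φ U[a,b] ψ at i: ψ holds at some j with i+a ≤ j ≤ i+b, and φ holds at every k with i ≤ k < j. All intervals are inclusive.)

Need some j in [8,9] with (ok → reset), and reset at every k in [8,j-1].
  j=8: (ok → reset) holds; no prefix to check → satisfied.

Yes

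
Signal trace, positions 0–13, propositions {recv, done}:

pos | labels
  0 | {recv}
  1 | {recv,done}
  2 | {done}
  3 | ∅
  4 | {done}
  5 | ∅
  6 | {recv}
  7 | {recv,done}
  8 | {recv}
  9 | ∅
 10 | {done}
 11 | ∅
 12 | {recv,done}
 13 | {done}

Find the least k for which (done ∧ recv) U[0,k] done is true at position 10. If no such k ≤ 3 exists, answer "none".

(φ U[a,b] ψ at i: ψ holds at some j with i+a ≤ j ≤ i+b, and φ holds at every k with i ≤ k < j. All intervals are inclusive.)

0

Need earliest j ≥ 10 with done, and (done ∧ recv) at every k in [10,j-1].
  j=10: rhs holds (empty prefix). k = 0.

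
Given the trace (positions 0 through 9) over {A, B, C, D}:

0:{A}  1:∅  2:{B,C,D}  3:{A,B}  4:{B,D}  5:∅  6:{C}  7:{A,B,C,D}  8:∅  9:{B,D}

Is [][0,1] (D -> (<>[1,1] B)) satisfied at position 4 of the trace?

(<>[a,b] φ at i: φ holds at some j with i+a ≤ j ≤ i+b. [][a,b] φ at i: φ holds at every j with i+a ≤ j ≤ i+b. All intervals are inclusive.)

Check (D -> (<>[1,1] B)) at every j in [4,5]:
  j=4: antecedent true; consequent fails (none in [5,5]) → ✗
  j=5: antecedent false → ✓
Fails at j=4 → formula fails.

No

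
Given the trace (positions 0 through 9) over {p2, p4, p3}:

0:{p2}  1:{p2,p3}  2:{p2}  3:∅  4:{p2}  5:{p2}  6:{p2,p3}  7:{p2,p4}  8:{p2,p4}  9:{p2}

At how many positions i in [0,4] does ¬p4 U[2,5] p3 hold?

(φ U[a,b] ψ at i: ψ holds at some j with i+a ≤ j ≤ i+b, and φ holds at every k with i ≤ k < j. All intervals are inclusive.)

Evaluate at each i in [0,4]:
  i=0: ✗ (no rhs in [2,5])
  i=1: ✓ (rhs at j=6; lhs holds on [1,5])
  i=2: ✓ (rhs at j=6; lhs holds on [2,5])
  i=3: ✓ (rhs at j=6; lhs holds on [3,5])
  i=4: ✓ (rhs at j=6; lhs holds on [4,5])
Positions where it holds: {1, 2, 3, 4} → 4.

4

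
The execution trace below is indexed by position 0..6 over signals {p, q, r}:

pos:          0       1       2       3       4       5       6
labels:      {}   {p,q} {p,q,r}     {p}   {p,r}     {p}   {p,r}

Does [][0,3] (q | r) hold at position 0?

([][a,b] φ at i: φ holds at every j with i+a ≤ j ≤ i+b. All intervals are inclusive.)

No

Check (q | r) at every j in [0,3]:
  j=0: false
  j=1: true
  j=2: true
  j=3: false
Fails at j=0 → formula fails.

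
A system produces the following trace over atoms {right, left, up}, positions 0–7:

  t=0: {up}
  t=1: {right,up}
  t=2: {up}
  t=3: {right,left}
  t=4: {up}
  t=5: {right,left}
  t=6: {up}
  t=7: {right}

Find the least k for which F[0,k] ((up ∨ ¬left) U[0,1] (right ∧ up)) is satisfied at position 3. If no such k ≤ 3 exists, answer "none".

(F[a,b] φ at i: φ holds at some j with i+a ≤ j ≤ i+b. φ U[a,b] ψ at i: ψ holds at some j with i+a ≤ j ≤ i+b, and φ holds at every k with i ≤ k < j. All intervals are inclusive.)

Scan j = 3,4,… for ((up ∨ ¬left) U[0,1] (right ∧ up)):
  j=3: fails
  j=4: fails
  j=5: fails
  j=6: fails
No j in [3,6] satisfies it → none.

none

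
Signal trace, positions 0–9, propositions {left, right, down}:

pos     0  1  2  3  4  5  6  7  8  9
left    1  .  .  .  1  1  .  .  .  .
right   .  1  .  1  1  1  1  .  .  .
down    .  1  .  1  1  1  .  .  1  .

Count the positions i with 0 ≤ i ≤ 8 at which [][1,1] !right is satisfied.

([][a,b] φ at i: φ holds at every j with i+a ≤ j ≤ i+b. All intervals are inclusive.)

4

Evaluate at each i in [0,8]:
  i=0: ✗ (fails at j=1)
  i=1: ✓ (all of [2,2])
  i=2: ✗ (fails at j=3)
  i=3: ✗ (fails at j=4)
  i=4: ✗ (fails at j=5)
  i=5: ✗ (fails at j=6)
  i=6: ✓ (all of [7,7])
  i=7: ✓ (all of [8,8])
  i=8: ✓ (all of [9,9])
Positions where it holds: {1, 6, 7, 8} → 4.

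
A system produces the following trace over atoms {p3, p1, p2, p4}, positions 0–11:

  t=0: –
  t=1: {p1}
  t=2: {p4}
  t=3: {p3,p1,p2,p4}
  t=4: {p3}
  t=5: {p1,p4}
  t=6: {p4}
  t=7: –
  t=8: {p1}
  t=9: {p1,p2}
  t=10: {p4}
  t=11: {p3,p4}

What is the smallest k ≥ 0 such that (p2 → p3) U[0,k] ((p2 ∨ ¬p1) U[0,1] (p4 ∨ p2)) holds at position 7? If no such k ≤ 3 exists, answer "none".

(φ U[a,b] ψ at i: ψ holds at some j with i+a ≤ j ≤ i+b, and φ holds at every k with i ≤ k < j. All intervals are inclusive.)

2

Need earliest j ≥ 7 with ((p2 ∨ ¬p1) U[0,1] (p4 ∨ p2)), and (p2 → p3) at every k in [7,j-1].
  j=7: rhs fails.
  j=8: rhs fails.
  j=9: rhs holds; lhs holds on [7,8]. k = 2.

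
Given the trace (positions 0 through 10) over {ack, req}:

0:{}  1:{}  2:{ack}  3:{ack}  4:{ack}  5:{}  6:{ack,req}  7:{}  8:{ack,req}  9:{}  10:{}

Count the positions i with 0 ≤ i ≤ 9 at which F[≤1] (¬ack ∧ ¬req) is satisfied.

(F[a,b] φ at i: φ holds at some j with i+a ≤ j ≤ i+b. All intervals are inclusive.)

8

Evaluate at each i in [0,9]:
  i=0: ✓ (witness j=0)
  i=1: ✓ (witness j=1)
  i=2: ✗ (none in [2,3])
  i=3: ✗ (none in [3,4])
  i=4: ✓ (witness j=5)
  i=5: ✓ (witness j=5)
  i=6: ✓ (witness j=7)
  i=7: ✓ (witness j=7)
  i=8: ✓ (witness j=9)
  i=9: ✓ (witness j=9)
Positions where it holds: {0, 1, 4, 5, 6, 7, 8, 9} → 8.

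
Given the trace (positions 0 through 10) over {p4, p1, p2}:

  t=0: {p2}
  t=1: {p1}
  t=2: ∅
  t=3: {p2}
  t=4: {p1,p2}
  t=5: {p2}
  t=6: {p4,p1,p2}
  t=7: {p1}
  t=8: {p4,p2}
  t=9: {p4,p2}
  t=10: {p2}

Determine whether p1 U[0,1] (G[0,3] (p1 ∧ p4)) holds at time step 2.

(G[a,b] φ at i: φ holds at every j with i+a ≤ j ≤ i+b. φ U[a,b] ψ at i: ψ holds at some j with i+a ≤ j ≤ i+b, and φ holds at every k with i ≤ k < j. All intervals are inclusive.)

False

Need some j in [2,3] with G[0,3] (p1 ∧ p4), and p1 at every k in [2,j-1].
  j=2: G[0,3] (p1 ∧ p4) — fails at 2.
  j=3: G[0,3] (p1 ∧ p4) — fails at 3.
No j in the window works → until fails.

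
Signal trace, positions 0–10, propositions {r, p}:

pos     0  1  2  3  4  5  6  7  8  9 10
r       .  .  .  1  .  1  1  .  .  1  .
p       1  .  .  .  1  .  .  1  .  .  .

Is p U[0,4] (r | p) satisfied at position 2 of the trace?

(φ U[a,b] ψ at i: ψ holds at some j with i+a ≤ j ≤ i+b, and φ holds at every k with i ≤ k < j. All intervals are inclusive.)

Need some j in [2,6] with (r | p), and p at every k in [2,j-1].
  j=2: (r | p) false.
  j=3: (r | p) holds, but p fails at k=2 → not this j.
  j=4: (r | p) holds, but p fails at k=2 → not this j.
  j=5: (r | p) holds, but p fails at k=2 → not this j.
  j=6: (r | p) holds, but p fails at k=2 → not this j.
No j in the window works → until fails.

No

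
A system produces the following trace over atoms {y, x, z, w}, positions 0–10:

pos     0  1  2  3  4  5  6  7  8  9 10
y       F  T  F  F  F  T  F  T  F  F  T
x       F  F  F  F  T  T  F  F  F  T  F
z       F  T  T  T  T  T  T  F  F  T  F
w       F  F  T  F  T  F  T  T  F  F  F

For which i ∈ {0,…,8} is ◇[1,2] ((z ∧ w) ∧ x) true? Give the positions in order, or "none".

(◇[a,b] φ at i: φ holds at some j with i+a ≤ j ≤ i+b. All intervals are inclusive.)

Evaluate at each i in [0,8]:
  i=0: ✗ (none in [1,2])
  i=1: ✗ (none in [2,3])
  i=2: ✓ (witness j=4)
  i=3: ✓ (witness j=4)
  i=4: ✗ (none in [5,6])
  i=5: ✗ (none in [6,7])
  i=6: ✗ (none in [7,8])
  i=7: ✗ (none in [8,9])
  i=8: ✗ (none in [9,10])

2, 3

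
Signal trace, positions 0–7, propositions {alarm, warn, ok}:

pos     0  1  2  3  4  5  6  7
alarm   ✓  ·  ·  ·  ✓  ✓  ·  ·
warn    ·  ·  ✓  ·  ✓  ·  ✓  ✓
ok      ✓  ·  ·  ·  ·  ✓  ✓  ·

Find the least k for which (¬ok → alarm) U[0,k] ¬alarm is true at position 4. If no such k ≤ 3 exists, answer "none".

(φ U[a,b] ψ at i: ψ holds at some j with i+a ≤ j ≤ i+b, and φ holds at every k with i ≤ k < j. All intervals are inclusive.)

Need earliest j ≥ 4 with ¬alarm, and (¬ok → alarm) at every k in [4,j-1].
  j=4: rhs fails.
  j=5: rhs fails.
  j=6: rhs holds; lhs holds on [4,5]. k = 2.

2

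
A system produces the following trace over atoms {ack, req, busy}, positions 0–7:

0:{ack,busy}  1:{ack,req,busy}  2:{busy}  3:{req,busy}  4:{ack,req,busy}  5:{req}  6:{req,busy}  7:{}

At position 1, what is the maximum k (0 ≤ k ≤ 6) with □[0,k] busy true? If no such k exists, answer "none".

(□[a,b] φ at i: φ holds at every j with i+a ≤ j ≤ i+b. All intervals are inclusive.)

3

busy must hold from j=1 onward; find where it first fails.
  j=1: holds
  j=2: holds
  j=3: holds
  j=4: holds
  j=5: fails
Holds on [1,4], so largest k = 3.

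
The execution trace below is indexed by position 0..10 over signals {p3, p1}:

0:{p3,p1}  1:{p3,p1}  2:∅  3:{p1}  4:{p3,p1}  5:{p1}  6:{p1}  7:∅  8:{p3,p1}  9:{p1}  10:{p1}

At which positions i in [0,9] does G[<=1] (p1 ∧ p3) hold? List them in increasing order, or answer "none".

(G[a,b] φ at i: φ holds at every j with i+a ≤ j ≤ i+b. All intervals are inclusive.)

0

Evaluate at each i in [0,9]:
  i=0: ✓ (all of [0,1])
  i=1: ✗ (fails at j=2)
  i=2: ✗ (fails at j=2)
  i=3: ✗ (fails at j=3)
  i=4: ✗ (fails at j=5)
  i=5: ✗ (fails at j=5)
  i=6: ✗ (fails at j=6)
  i=7: ✗ (fails at j=7)
  i=8: ✗ (fails at j=9)
  i=9: ✗ (fails at j=9)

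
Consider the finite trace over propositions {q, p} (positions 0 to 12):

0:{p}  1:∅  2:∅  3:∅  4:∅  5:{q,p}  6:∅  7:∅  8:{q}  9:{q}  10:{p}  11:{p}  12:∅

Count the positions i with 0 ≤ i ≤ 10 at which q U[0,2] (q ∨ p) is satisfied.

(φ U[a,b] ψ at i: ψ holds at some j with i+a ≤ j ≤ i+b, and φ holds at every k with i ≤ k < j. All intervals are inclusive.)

Evaluate at each i in [0,10]:
  i=0: ✓ (rhs at j=0)
  i=1: ✗ (no rhs in [1,3])
  i=2: ✗ (no rhs in [2,4])
  i=3: ✗ (lhs fails at k=3 before rhs at j=5)
  i=4: ✗ (lhs fails at k=4 before rhs at j=5)
  i=5: ✓ (rhs at j=5)
  i=6: ✗ (lhs fails at k=6 before rhs at j=8)
  i=7: ✗ (lhs fails at k=7 before rhs at j=8)
  i=8: ✓ (rhs at j=8)
  i=9: ✓ (rhs at j=9)
  i=10: ✓ (rhs at j=10)
Positions where it holds: {0, 5, 8, 9, 10} → 5.

5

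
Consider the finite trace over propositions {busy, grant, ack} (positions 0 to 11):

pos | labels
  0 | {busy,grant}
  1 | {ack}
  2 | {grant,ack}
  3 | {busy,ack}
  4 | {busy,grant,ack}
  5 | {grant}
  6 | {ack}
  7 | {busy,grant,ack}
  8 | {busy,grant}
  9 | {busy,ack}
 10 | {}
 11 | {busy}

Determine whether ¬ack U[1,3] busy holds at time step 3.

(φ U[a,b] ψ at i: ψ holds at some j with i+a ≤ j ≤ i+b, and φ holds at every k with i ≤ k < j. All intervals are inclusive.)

Does not hold

Need some j in [4,6] with busy, and ¬ack at every k in [3,j-1].
  j=4: busy holds, but ¬ack fails at k=3 → not this j.
  j=5: busy false.
  j=6: busy false.
No j in the window works → until fails.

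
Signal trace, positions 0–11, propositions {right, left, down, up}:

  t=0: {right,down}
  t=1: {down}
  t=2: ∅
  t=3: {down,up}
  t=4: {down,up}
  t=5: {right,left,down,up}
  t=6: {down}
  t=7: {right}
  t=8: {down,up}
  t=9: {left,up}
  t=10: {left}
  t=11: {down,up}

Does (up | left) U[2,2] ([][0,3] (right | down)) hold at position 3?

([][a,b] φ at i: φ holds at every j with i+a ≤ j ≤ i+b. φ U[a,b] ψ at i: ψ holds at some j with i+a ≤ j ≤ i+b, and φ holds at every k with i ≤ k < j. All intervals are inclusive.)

Need some j in [5,5] with [][0,3] (right | down), and (up | left) at every k in [3,j-1].
  j=5: [][0,3] (right | down) holds; (up | left) holds at every k in [3,4] → satisfied.

Yes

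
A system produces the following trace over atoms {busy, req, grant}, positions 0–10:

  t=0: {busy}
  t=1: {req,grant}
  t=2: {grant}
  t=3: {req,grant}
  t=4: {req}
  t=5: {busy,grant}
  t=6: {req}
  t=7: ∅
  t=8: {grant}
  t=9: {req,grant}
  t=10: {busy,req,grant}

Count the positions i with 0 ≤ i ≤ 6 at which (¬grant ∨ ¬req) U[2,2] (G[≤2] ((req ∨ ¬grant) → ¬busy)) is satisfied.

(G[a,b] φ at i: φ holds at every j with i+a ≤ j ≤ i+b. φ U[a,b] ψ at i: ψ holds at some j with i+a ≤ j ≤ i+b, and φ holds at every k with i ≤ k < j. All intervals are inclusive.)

2

Evaluate at each i in [0,6]:
  i=0: ✗ (lhs fails at k=1 before rhs at j=2)
  i=1: ✗ (lhs fails at k=1 before rhs at j=3)
  i=2: ✗ (lhs fails at k=3 before rhs at j=4)
  i=3: ✗ (lhs fails at k=3 before rhs at j=5)
  i=4: ✓ (rhs at j=6; lhs holds on [4,5])
  i=5: ✓ (rhs at j=7; lhs holds on [5,6])
  i=6: ✗ (no rhs in [8,8])
Positions where it holds: {4, 5} → 2.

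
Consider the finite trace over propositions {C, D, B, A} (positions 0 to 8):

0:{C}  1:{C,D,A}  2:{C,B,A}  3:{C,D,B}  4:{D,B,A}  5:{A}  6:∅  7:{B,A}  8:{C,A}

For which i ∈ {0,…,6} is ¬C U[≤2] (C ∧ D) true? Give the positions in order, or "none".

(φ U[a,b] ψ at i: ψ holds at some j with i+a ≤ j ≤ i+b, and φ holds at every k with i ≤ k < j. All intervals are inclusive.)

Evaluate at each i in [0,6]:
  i=0: ✗ (lhs fails at k=0 before rhs at j=1)
  i=1: ✓ (rhs at j=1)
  i=2: ✗ (lhs fails at k=2 before rhs at j=3)
  i=3: ✓ (rhs at j=3)
  i=4: ✗ (no rhs in [4,6])
  i=5: ✗ (no rhs in [5,7])
  i=6: ✗ (no rhs in [6,8])

1, 3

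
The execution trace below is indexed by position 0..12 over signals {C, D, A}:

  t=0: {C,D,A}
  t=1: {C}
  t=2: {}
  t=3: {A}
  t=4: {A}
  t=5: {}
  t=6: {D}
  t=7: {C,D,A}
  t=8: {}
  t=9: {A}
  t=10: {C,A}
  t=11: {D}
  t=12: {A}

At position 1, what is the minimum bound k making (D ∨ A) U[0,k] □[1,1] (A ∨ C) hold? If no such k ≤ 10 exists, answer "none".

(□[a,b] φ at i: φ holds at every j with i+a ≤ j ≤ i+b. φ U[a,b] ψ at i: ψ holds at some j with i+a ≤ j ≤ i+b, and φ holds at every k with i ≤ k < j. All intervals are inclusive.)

Need earliest j ≥ 1 with □[1,1] (A ∨ C), and (D ∨ A) at every k in [1,j-1].
  j=1: rhs fails.
  j=2: rhs holds but lhs fails at k=1.
  j=3: rhs holds but lhs fails at k=1.
  j=4: rhs fails.
  j=5: rhs fails.
  j=6: rhs holds but lhs fails at k=1.
  j=7: rhs fails.
  j=8: rhs holds but lhs fails at k=1.
  j=9: rhs holds but lhs fails at k=1.
  j=10: rhs fails.
  j=11: rhs holds but lhs fails at k=1.
No witness within the range → none.

none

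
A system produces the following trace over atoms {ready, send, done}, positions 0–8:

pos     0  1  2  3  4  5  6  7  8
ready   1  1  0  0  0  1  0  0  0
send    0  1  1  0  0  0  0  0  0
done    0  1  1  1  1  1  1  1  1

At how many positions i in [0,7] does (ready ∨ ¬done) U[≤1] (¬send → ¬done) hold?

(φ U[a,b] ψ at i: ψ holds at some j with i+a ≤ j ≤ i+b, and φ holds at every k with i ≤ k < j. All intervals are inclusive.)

3

Evaluate at each i in [0,7]:
  i=0: ✓ (rhs at j=0)
  i=1: ✓ (rhs at j=1)
  i=2: ✓ (rhs at j=2)
  i=3: ✗ (no rhs in [3,4])
  i=4: ✗ (no rhs in [4,5])
  i=5: ✗ (no rhs in [5,6])
  i=6: ✗ (no rhs in [6,7])
  i=7: ✗ (no rhs in [7,8])
Positions where it holds: {0, 1, 2} → 3.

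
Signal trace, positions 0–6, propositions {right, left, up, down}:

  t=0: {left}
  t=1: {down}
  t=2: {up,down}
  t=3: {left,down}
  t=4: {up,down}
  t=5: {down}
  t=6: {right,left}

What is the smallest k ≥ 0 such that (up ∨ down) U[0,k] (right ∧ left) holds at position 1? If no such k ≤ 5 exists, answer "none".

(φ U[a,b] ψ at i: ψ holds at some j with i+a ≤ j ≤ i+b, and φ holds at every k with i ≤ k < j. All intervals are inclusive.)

Need earliest j ≥ 1 with (right ∧ left), and (up ∨ down) at every k in [1,j-1].
  j=1: rhs fails.
  j=2: rhs fails.
  j=3: rhs fails.
  j=4: rhs fails.
  j=5: rhs fails.
  j=6: rhs holds; lhs holds on [1,5]. k = 5.

5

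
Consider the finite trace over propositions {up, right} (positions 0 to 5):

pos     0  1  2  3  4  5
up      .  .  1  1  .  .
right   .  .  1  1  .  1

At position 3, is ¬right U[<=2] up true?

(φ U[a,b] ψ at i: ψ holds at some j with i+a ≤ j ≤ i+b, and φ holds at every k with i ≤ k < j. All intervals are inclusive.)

True

Need some j in [3,5] with up, and ¬right at every k in [3,j-1].
  j=3: up holds; no prefix to check → satisfied.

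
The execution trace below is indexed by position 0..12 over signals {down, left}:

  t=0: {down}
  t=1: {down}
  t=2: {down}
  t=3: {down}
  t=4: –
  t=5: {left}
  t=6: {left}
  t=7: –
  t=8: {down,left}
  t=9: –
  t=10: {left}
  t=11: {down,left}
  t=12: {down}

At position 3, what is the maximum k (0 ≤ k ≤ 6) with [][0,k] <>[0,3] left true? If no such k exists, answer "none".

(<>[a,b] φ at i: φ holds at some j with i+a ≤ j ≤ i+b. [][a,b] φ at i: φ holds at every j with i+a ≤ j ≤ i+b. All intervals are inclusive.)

<>[0,3] left must hold from j=3 onward; find where it first fails.
  j=3: holds
  j=4: holds
  j=5: holds
  j=6: holds
  j=7: holds
  j=8: holds
  j=9: holds
Holds through j=9; largest k = 6.

6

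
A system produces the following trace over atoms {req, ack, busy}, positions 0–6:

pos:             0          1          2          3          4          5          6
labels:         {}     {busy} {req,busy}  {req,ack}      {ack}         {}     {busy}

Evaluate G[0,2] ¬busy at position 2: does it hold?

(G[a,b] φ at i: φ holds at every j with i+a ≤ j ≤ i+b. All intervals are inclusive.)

No

Check ¬busy at every j in [2,4]:
  j=2: false
  j=3: true
  j=4: true
Fails at j=2 → formula fails.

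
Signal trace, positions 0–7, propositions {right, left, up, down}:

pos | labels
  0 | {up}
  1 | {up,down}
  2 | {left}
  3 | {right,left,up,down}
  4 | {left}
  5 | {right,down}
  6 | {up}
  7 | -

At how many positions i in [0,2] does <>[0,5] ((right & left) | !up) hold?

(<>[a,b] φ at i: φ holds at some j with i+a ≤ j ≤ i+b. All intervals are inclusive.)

Evaluate at each i in [0,2]:
  i=0: ✓ (witness j=2)
  i=1: ✓ (witness j=2)
  i=2: ✓ (witness j=2)
Positions where it holds: {0, 1, 2} → 3.

3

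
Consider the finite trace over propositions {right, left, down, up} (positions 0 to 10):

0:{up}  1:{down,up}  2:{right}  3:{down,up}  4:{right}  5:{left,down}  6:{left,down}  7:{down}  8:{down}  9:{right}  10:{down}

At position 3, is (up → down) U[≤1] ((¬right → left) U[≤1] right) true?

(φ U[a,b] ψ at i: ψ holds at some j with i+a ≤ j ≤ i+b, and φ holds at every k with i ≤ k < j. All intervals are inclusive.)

Need some j in [3,4] with ((¬right → left) U[≤1] right), and (up → down) at every k in [3,j-1].
  j=3: ((¬right → left) U[≤1] right) — fails.
  j=4: ((¬right → left) U[≤1] right) holds; (up → down) holds at every k in [3,3] → satisfied.

True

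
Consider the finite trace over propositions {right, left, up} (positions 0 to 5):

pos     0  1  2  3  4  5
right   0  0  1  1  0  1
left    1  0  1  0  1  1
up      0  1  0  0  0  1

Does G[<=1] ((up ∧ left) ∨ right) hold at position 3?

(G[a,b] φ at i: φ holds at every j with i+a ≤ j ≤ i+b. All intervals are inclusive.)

Does not hold

Check ((up ∧ left) ∨ right) at every j in [3,4]:
  j=3: true
  j=4: false
Fails at j=4 → formula fails.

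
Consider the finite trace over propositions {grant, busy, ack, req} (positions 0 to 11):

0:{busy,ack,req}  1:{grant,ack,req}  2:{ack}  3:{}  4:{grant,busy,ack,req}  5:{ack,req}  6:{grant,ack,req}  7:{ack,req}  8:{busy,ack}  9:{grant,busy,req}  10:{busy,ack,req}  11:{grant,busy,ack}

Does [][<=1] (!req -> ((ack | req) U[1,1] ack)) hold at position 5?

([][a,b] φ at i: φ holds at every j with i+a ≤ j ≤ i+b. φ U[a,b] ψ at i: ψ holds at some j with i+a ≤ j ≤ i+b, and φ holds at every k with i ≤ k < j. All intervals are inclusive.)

Check (!req -> ((ack | req) U[1,1] ack)) at every j in [5,6]:
  j=5: antecedent false → ✓
  j=6: antecedent false → ✓
All positions satisfy it → formula holds.

Holds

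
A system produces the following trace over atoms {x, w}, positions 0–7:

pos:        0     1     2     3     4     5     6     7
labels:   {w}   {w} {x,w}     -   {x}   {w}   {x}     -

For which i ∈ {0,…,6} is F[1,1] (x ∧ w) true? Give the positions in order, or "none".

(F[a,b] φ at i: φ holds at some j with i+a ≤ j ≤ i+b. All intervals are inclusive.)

Evaluate at each i in [0,6]:
  i=0: ✗ (none in [1,1])
  i=1: ✓ (witness j=2)
  i=2: ✗ (none in [3,3])
  i=3: ✗ (none in [4,4])
  i=4: ✗ (none in [5,5])
  i=5: ✗ (none in [6,6])
  i=6: ✗ (none in [7,7])

1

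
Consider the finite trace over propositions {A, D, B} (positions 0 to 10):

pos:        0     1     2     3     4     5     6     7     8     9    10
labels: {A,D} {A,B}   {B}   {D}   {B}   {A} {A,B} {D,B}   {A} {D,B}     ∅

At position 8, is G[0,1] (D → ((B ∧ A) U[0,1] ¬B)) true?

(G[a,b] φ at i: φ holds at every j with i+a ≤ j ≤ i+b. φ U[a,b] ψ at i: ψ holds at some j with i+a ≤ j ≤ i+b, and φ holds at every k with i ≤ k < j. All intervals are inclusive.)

Check (D → ((B ∧ A) U[0,1] ¬B)) at every j in [8,9]:
  j=8: antecedent false → ✓
  j=9: antecedent true; consequent fails → ✗
Fails at j=9 → formula fails.

Does not hold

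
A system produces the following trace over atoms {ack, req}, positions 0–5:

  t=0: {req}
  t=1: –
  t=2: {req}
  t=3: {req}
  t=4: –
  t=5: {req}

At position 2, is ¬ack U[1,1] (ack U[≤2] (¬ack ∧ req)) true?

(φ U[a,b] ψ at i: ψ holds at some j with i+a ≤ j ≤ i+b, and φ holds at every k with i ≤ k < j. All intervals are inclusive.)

Holds

Need some j in [3,3] with (ack U[≤2] (¬ack ∧ req)), and ¬ack at every k in [2,j-1].
  j=3: (ack U[≤2] (¬ack ∧ req)) holds; ¬ack holds at every k in [2,2] → satisfied.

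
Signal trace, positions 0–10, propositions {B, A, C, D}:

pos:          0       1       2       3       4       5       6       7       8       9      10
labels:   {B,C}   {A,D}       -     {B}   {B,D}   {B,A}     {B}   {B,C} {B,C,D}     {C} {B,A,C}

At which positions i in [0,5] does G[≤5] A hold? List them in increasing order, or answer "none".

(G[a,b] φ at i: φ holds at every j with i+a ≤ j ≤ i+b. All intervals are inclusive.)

Evaluate at each i in [0,5]:
  i=0: ✗ (fails at j=0)
  i=1: ✗ (fails at j=2)
  i=2: ✗ (fails at j=2)
  i=3: ✗ (fails at j=3)
  i=4: ✗ (fails at j=4)
  i=5: ✗ (fails at j=6)

none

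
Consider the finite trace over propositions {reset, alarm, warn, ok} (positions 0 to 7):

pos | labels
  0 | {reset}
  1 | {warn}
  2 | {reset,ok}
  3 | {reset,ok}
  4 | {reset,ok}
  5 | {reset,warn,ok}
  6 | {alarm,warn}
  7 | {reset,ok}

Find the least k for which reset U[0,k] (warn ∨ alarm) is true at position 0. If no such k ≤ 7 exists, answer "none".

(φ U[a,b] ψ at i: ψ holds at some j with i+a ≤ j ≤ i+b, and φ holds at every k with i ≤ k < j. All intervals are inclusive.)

1

Need earliest j ≥ 0 with (warn ∨ alarm), and reset at every k in [0,j-1].
  j=0: rhs fails.
  j=1: rhs holds; lhs holds on [0,0]. k = 1.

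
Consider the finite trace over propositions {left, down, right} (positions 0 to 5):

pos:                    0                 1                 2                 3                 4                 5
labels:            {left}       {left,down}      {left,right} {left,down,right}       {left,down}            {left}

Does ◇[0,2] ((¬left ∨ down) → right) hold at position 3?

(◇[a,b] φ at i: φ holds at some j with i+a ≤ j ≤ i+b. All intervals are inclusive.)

Check ((¬left ∨ down) → right) at each j in [3,5]:
  j=3: true
  j=4: false
  j=5: true
Found at j=3 → formula holds.

Holds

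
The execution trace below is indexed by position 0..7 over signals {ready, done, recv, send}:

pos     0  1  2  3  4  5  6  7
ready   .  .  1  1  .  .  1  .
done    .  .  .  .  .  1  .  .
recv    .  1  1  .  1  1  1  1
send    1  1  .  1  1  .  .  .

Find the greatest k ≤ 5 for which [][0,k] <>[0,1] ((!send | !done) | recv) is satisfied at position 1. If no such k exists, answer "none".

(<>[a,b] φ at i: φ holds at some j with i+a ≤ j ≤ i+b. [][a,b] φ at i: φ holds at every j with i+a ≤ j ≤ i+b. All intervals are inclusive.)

<>[0,1] ((!send | !done) | recv) must hold from j=1 onward; find where it first fails.
  j=1: holds
  j=2: holds
  j=3: holds
  j=4: holds
  j=5: holds
  j=6: holds
Holds through j=6; largest k = 5.

5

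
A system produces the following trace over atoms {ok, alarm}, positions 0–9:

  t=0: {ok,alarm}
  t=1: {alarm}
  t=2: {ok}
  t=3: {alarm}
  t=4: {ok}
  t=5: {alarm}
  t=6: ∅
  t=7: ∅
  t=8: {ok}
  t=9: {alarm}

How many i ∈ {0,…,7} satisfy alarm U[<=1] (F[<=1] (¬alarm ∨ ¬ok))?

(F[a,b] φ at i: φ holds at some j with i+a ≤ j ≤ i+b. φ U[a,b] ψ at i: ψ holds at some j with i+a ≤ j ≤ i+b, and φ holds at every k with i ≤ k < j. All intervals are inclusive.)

8

Evaluate at each i in [0,7]:
  i=0: ✓ (rhs at j=0)
  i=1: ✓ (rhs at j=1)
  i=2: ✓ (rhs at j=2)
  i=3: ✓ (rhs at j=3)
  i=4: ✓ (rhs at j=4)
  i=5: ✓ (rhs at j=5)
  i=6: ✓ (rhs at j=6)
  i=7: ✓ (rhs at j=7)
Positions where it holds: {0, 1, 2, 3, 4, 5, 6, 7} → 8.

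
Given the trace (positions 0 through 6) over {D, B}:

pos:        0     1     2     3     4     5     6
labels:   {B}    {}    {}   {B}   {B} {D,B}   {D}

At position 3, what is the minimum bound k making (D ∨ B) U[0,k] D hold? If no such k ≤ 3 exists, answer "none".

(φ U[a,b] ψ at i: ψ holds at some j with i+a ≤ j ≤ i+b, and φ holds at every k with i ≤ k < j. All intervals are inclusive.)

2

Need earliest j ≥ 3 with D, and (D ∨ B) at every k in [3,j-1].
  j=3: rhs fails.
  j=4: rhs fails.
  j=5: rhs holds; lhs holds on [3,4]. k = 2.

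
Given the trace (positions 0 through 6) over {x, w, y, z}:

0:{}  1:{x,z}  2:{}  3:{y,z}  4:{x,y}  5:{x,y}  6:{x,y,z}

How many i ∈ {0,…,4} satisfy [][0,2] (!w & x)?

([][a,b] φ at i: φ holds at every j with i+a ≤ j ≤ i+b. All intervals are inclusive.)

Evaluate at each i in [0,4]:
  i=0: ✗ (fails at j=0)
  i=1: ✗ (fails at j=2)
  i=2: ✗ (fails at j=2)
  i=3: ✗ (fails at j=3)
  i=4: ✓ (all of [4,6])
Positions where it holds: {4} → 1.

1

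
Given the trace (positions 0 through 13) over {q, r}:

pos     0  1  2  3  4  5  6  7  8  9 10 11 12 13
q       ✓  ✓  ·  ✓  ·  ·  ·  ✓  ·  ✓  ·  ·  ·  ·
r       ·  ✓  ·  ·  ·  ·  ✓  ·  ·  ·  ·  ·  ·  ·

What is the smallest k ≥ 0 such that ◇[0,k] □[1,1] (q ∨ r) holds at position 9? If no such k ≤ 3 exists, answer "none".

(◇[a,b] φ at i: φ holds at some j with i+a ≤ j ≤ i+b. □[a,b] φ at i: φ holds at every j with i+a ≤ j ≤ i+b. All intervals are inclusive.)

Scan j = 9,10,… for □[1,1] (q ∨ r):
  j=9: fails
  j=10: fails
  j=11: fails
  j=12: fails
No j in [9,12] satisfies it → none.

none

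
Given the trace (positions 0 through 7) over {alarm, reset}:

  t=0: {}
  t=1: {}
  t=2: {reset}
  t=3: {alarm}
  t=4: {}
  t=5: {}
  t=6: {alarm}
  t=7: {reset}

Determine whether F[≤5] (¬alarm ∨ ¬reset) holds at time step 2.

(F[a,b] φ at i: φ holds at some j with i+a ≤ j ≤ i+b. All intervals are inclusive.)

Check (¬alarm ∨ ¬reset) at each j in [2,7]:
  j=2: true
  j=3: true
  j=4: true
  j=5: true
  j=6: true
  j=7: true
Found at j=2 → formula holds.

Yes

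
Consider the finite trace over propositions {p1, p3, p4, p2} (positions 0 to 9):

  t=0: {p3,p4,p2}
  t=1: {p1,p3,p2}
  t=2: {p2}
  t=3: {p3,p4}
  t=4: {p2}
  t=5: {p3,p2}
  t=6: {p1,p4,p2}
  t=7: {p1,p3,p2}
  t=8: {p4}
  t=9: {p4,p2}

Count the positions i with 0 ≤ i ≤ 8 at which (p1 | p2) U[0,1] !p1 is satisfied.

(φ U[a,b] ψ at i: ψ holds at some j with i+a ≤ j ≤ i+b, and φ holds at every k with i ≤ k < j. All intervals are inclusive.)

8

Evaluate at each i in [0,8]:
  i=0: ✓ (rhs at j=0)
  i=1: ✓ (rhs at j=2; lhs holds on [1,1])
  i=2: ✓ (rhs at j=2)
  i=3: ✓ (rhs at j=3)
  i=4: ✓ (rhs at j=4)
  i=5: ✓ (rhs at j=5)
  i=6: ✗ (no rhs in [6,7])
  i=7: ✓ (rhs at j=8; lhs holds on [7,7])
  i=8: ✓ (rhs at j=8)
Positions where it holds: {0, 1, 2, 3, 4, 5, 7, 8} → 8.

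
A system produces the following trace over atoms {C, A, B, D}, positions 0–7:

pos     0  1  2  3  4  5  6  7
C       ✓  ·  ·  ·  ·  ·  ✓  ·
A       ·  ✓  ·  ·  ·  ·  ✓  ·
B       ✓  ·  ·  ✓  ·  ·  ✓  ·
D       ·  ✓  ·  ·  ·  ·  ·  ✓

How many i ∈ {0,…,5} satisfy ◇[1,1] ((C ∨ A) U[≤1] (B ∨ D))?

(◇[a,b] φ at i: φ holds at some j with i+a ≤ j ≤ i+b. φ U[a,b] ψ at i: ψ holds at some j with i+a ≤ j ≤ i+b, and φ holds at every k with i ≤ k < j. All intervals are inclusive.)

Evaluate at each i in [0,5]:
  i=0: ✓ (witness j=1)
  i=1: ✗ (none in [2,2])
  i=2: ✓ (witness j=3)
  i=3: ✗ (none in [4,4])
  i=4: ✗ (none in [5,5])
  i=5: ✓ (witness j=6)
Positions where it holds: {0, 2, 5} → 3.

3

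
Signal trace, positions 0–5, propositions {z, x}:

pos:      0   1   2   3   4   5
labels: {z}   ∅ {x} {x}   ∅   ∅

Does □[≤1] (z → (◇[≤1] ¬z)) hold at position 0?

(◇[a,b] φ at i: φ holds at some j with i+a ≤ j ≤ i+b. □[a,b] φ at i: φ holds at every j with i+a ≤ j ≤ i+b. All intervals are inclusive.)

Check (z → (◇[≤1] ¬z)) at every j in [0,1]:
  j=0: antecedent true; consequent holds (witness at 1) → ✓
  j=1: antecedent false → ✓
All positions satisfy it → formula holds.

Holds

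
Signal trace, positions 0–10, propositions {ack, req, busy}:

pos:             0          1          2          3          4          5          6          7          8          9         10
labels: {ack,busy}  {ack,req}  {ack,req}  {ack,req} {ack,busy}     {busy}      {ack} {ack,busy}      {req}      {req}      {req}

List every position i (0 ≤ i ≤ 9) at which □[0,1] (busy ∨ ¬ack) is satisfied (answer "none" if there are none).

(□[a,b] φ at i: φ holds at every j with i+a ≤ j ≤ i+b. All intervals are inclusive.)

4, 7, 8, 9

Evaluate at each i in [0,9]:
  i=0: ✗ (fails at j=1)
  i=1: ✗ (fails at j=1)
  i=2: ✗ (fails at j=2)
  i=3: ✗ (fails at j=3)
  i=4: ✓ (all of [4,5])
  i=5: ✗ (fails at j=6)
  i=6: ✗ (fails at j=6)
  i=7: ✓ (all of [7,8])
  i=8: ✓ (all of [8,9])
  i=9: ✓ (all of [9,10])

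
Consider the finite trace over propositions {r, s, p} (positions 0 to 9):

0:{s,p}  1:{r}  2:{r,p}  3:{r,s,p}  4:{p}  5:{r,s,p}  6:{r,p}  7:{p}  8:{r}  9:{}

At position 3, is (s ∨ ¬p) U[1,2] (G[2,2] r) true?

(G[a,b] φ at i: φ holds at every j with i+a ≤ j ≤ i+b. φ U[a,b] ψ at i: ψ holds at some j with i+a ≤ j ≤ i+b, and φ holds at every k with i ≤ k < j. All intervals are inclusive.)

Need some j in [4,5] with G[2,2] r, and (s ∨ ¬p) at every k in [3,j-1].
  j=4: G[2,2] r holds; (s ∨ ¬p) holds at every k in [3,3] → satisfied.

Holds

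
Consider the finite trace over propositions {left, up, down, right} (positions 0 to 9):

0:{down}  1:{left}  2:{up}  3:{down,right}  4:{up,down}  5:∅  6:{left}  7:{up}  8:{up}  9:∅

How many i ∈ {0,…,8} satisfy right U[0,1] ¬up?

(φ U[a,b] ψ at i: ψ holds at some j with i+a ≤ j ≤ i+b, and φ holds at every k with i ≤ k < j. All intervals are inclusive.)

Evaluate at each i in [0,8]:
  i=0: ✓ (rhs at j=0)
  i=1: ✓ (rhs at j=1)
  i=2: ✗ (lhs fails at k=2 before rhs at j=3)
  i=3: ✓ (rhs at j=3)
  i=4: ✗ (lhs fails at k=4 before rhs at j=5)
  i=5: ✓ (rhs at j=5)
  i=6: ✓ (rhs at j=6)
  i=7: ✗ (no rhs in [7,8])
  i=8: ✗ (lhs fails at k=8 before rhs at j=9)
Positions where it holds: {0, 1, 3, 5, 6} → 5.

5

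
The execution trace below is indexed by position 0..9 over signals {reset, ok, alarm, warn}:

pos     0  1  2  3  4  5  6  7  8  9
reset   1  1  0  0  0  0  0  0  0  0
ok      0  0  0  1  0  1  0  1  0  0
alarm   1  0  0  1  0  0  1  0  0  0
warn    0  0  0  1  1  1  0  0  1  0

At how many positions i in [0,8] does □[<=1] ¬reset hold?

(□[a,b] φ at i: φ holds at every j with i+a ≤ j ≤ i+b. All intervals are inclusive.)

7

Evaluate at each i in [0,8]:
  i=0: ✗ (fails at j=0)
  i=1: ✗ (fails at j=1)
  i=2: ✓ (all of [2,3])
  i=3: ✓ (all of [3,4])
  i=4: ✓ (all of [4,5])
  i=5: ✓ (all of [5,6])
  i=6: ✓ (all of [6,7])
  i=7: ✓ (all of [7,8])
  i=8: ✓ (all of [8,9])
Positions where it holds: {2, 3, 4, 5, 6, 7, 8} → 7.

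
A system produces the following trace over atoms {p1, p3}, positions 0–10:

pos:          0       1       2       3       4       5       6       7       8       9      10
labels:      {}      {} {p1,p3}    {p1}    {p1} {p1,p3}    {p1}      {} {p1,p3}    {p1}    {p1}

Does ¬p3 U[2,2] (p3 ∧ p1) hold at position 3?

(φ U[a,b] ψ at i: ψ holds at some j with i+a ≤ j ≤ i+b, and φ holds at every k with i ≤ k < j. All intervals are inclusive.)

Holds

Need some j in [5,5] with (p3 ∧ p1), and ¬p3 at every k in [3,j-1].
  j=5: (p3 ∧ p1) holds; ¬p3 holds at every k in [3,4] → satisfied.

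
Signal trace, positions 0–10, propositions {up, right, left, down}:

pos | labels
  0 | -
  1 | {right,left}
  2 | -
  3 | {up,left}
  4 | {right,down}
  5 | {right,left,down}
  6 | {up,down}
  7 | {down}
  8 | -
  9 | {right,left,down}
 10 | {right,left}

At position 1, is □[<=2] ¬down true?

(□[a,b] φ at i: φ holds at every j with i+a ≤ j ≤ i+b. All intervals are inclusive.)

Check ¬down at every j in [1,3]:
  j=1: true
  j=2: true
  j=3: true
All positions satisfy it → formula holds.

True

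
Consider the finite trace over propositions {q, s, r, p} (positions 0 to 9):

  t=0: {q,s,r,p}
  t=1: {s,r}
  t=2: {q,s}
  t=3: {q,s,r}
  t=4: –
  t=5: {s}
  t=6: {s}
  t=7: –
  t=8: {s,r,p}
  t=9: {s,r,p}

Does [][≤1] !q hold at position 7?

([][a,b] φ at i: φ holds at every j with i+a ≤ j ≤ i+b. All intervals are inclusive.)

Check !q at every j in [7,8]:
  j=7: true
  j=8: true
All positions satisfy it → formula holds.

Holds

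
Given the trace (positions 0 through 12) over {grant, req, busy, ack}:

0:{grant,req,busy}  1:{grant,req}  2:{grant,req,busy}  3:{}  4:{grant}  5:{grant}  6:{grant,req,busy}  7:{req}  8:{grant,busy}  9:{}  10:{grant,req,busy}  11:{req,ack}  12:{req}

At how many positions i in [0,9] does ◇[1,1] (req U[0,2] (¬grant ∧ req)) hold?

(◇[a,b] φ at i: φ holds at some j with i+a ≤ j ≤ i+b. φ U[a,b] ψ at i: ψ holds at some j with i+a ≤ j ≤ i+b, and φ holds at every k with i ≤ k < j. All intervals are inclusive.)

3

Evaluate at each i in [0,9]:
  i=0: ✗ (none in [1,1])
  i=1: ✗ (none in [2,2])
  i=2: ✗ (none in [3,3])
  i=3: ✗ (none in [4,4])
  i=4: ✗ (none in [5,5])
  i=5: ✓ (witness j=6)
  i=6: ✓ (witness j=7)
  i=7: ✗ (none in [8,8])
  i=8: ✗ (none in [9,9])
  i=9: ✓ (witness j=10)
Positions where it holds: {5, 6, 9} → 3.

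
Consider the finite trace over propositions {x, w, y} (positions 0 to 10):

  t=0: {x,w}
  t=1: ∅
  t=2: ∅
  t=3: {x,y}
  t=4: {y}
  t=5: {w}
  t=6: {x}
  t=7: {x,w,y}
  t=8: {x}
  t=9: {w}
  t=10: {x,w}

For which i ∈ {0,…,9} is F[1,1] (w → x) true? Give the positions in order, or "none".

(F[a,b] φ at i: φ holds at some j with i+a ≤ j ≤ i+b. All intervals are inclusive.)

Evaluate at each i in [0,9]:
  i=0: ✓ (witness j=1)
  i=1: ✓ (witness j=2)
  i=2: ✓ (witness j=3)
  i=3: ✓ (witness j=4)
  i=4: ✗ (none in [5,5])
  i=5: ✓ (witness j=6)
  i=6: ✓ (witness j=7)
  i=7: ✓ (witness j=8)
  i=8: ✗ (none in [9,9])
  i=9: ✓ (witness j=10)

0, 1, 2, 3, 5, 6, 7, 9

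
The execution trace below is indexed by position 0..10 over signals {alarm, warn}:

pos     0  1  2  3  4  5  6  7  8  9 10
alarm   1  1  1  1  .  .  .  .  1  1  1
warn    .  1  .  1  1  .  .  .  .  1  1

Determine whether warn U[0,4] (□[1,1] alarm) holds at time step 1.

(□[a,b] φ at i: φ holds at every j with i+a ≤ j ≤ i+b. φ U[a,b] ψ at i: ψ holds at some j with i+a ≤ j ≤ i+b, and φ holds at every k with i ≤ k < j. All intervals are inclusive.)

Holds

Need some j in [1,5] with □[1,1] alarm, and warn at every k in [1,j-1].
  j=1: □[1,1] alarm holds; no prefix to check → satisfied.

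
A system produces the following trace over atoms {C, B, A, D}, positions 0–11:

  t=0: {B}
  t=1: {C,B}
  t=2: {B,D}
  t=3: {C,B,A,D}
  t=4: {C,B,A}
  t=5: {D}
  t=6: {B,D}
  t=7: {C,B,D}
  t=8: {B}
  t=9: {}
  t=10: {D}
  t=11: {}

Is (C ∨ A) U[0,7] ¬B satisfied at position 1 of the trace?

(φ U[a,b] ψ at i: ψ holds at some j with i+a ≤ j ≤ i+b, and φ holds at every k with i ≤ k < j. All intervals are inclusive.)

Need some j in [1,8] with ¬B, and (C ∨ A) at every k in [1,j-1].
  j=1: ¬B false.
  j=2: ¬B false.
  j=3: ¬B false.
  j=4: ¬B false.
  j=5: ¬B holds, but (C ∨ A) fails at k=2 → not this j.
  j=6: ¬B false.
  j=7: ¬B false.
  j=8: ¬B false.
No j in the window works → until fails.

Does not hold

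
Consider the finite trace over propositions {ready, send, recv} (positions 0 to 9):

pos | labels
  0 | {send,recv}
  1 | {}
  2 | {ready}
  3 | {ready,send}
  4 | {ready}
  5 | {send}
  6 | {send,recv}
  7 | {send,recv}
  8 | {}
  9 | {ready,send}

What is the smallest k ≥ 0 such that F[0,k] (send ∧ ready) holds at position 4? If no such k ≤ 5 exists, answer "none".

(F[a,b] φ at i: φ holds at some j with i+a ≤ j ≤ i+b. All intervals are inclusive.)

5

Scan j = 4,5,… for (send ∧ ready):
  j=4: fails
  j=5: fails
  j=6: fails
  j=7: fails
  j=8: fails
  j=9: holds
First hit at j=9, so smallest k = 9-4 = 5.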